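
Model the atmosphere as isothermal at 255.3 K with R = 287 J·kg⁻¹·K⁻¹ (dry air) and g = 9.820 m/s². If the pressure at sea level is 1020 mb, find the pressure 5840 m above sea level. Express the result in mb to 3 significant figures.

P ≈ 466 mb

Scale height: H = RT/g = 287 × 255.3 / 9.820 = 7461.4 m.
Barometric formula: P = P₀ exp(−z/H).
z/H = 5840.0/7461.4 = 0.78269; exp(−0.78269) = 0.45717.
P = 1020 × 0.45717 = 466.31 mb.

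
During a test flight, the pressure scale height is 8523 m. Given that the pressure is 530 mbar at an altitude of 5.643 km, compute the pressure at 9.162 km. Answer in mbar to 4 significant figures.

Between two levels, P₂ = P₁ exp(−Δz/H) with Δz = z₂ − z₁.
Δz = 9162.0 − 5643.0 = 3519.0 m; Δz/H = 3519.0/8523.0 = 0.41288.
P₂ = 530 × exp(−0.41288) = 530 × 0.66174 = 350.72 mbar.

P ≈ 350.7 mbar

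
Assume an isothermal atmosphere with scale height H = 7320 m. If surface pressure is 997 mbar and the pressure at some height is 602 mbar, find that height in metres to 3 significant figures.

Invert the barometric formula: z = H ln(P₀/P).
P₀/P = 997/602 = 1.6561; ln(1.6561) = 0.50447.
z = 7320.0 × 0.50447 = 3692.7 m.

z ≈ 3690 m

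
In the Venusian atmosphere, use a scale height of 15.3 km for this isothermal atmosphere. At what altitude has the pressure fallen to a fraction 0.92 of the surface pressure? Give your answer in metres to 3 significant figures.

z ≈ 1280 m

Set P/P₀ = exp(−z/H) = 0.92, so z = −H ln(0.92).
−ln(0.92) = 0.083382; z = 15300 × 0.083382 = 1275.7 m.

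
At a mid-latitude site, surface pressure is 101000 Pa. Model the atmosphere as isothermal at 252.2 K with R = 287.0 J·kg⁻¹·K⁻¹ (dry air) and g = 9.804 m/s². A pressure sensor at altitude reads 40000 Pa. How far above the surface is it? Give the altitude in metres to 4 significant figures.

z ≈ 6838 m

Scale height: H = RT/g = 287.0 × 252.2 / 9.804 = 7382.8 m.
Invert the barometric formula: z = H ln(P₀/P).
P₀/P = 101000/40000 = 2.5250; ln(2.5250) = 0.92624.
z = 7382.8 × 0.92624 = 6838.2 m.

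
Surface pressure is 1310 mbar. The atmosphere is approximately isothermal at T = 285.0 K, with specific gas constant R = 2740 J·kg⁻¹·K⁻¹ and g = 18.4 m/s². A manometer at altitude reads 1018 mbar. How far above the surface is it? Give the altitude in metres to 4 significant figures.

Scale height: H = RT/g = 2740 × 285.0 / 18.4 = 42440 m.
Invert the barometric formula: z = H ln(P₀/P).
P₀/P = 1310/1018 = 1.2868; ln(1.2868) = 0.25216.
z = 42440 × 0.25216 = 10702 m.

z ≈ 10700 m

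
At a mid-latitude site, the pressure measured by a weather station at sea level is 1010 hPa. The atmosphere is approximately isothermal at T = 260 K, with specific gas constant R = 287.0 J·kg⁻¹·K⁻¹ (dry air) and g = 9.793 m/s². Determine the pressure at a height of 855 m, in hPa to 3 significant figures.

P ≈ 903 hPa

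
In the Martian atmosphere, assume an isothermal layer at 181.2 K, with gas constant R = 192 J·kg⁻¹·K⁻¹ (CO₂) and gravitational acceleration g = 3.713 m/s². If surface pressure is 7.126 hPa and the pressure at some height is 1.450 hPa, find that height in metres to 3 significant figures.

Scale height: H = RT/g = 192 × 181.2 / 3.713 = 9369.9 m.
Invert the barometric formula: z = H ln(P₀/P).
P₀/P = 7.126/1.450 = 4.9145; ln(4.9145) = 1.5922.
z = 9369.9 × 1.5922 = 14919 m.

z ≈ 14900 m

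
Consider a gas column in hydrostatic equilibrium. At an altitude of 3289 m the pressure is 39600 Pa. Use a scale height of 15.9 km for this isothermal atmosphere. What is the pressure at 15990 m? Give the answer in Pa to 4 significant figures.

P ≈ 17810 Pa

Between two levels, P₂ = P₁ exp(−Δz/H) with Δz = z₂ − z₁.
Δz = 15990 − 3289.0 = 12701 m; Δz/H = 12701/15900 = 0.79881.
P₂ = 39600 × exp(−0.79881) = 39600 × 0.44986 = 17814 Pa.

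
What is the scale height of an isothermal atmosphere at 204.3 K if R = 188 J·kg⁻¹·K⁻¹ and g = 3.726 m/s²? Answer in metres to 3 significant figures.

The scale height of an isothermal atmosphere is H = RT/g.
H = 188 × 204.3 / 3.726 = 38408/3.726 = 10308 m.

H ≈ 10300 m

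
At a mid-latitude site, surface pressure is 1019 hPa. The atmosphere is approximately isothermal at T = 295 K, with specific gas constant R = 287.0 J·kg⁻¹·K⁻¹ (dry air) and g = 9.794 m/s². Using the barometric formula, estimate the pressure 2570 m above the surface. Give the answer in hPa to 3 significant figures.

P ≈ 757 hPa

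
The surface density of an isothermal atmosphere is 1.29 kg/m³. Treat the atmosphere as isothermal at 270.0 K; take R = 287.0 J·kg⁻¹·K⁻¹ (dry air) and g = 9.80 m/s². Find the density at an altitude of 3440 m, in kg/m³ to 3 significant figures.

ρ ≈ 0.835 kg/m³

Scale height: H = RT/g = 287.0 × 270.0 / 9.80 = 7907.1 m.
In an isothermal atmosphere, density decays like pressure: ρ = ρ₀ exp(−z/H).
z/H = 3440.0/7907.1 = 0.43505; exp(−0.43505) = 0.64723.
ρ = 1.29 × 0.64723 = 0.83493 kg/m³.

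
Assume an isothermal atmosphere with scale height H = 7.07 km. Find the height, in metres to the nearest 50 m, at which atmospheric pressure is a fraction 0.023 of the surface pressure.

z ≈ 26650 m

Set P/P₀ = exp(−z/H) = 0.023, so z = −H ln(0.023).
−ln(0.023) = 3.7723; z = 7070.0 × 3.7723 = 26670 m.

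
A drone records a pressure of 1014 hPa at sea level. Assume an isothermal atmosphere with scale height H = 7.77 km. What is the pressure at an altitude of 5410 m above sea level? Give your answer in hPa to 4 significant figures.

P ≈ 505.4 hPa

Barometric formula: P = P₀ exp(−z/H).
z/H = 5410.0/7770.0 = 0.69627; exp(−0.69627) = 0.49844.
P = 1014 × 0.49844 = 505.42 hPa.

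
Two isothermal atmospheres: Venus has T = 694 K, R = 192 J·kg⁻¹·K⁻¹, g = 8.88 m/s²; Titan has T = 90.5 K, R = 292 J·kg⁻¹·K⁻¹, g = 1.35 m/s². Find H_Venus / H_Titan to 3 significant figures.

H = RT/g for each body.
H_Venus = 192 × 694 / 8.88 = 15005 m.
H_Titan = 292 × 90.5 / 1.35 = 19575 m.
H_Venus/H_Titan = 15005/19575 = 0.76654.

H_Venus/H_Titan ≈ 0.767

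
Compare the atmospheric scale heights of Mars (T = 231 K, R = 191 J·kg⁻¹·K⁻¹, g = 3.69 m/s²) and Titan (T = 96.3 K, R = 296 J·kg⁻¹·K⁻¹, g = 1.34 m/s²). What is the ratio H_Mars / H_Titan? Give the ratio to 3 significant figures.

H_Mars/H_Titan ≈ 0.562

H = RT/g for each body.
H_Mars = 191 × 231 / 3.69 = 11957 m.
H_Titan = 296 × 96.3 / 1.34 = 21272 m.
H_Mars/H_Titan = 11957/21272 = 0.56210.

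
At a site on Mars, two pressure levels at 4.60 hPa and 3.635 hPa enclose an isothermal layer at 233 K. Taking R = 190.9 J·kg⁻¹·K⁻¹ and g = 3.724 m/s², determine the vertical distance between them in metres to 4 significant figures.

Hypsometric equation: Δz = (R T̄/g) ln(P₁/P₂).
R T̄/g = 190.9 × 233 / 3.724 = 11944 m.
ln(4.60/3.635) = ln(1.2655) = 0.23547.
Δz = 11944 × 0.23547 = 2812.5 m.

Δz ≈ 2812 m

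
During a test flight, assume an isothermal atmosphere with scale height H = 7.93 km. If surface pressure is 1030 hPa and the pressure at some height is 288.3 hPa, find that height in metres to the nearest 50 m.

z ≈ 10100 m

Invert the barometric formula: z = H ln(P₀/P).
P₀/P = 1030/288.3 = 3.5727; ln(3.5727) = 1.2733.
z = 7930.0 × 1.2733 = 10097 m.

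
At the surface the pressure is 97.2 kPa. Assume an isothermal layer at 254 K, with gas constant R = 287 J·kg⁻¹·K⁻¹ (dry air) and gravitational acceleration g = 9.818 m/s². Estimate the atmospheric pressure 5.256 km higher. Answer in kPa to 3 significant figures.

Scale height: H = RT/g = 287 × 254 / 9.818 = 7424.9 m.
Barometric formula: P = P₀ exp(−z/H).
z/H = 5256.0/7424.9 = 0.70789; exp(−0.70789) = 0.49268.
P = 97.2 × 0.49268 = 47.888 kPa.

P ≈ 47.9 kPa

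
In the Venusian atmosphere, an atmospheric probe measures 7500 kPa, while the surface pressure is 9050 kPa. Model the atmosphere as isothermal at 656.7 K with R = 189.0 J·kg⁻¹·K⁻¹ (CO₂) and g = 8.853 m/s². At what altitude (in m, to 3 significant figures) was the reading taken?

z ≈ 2630 m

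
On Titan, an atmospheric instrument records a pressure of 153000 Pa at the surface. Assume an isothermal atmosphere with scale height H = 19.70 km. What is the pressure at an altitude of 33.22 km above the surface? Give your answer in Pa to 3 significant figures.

Barometric formula: P = P₀ exp(−z/H).
z/H = 33220/19700 = 1.6863; exp(−1.6863) = 0.18520.
P = 153000 × 0.18520 = 28336 Pa.

P ≈ 28300 Pa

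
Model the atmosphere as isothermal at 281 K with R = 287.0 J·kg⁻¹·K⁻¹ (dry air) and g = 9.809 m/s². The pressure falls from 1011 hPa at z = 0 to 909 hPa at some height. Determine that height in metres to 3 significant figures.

Scale height: H = RT/g = 287.0 × 281 / 9.809 = 8221.7 m.
Invert the barometric formula: z = H ln(P₀/P).
P₀/P = 1011/909 = 1.1122; ln(1.1122) = 0.10634.
z = 8221.7 × 0.10634 = 874.30 m.

z ≈ 874 m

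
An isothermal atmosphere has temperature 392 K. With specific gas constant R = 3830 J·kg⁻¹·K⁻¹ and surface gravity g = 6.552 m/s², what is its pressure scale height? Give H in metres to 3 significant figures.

The scale height of an isothermal atmosphere is H = RT/g.
H = 3830 × 392 / 6.552 = 1501400/6.552 = 229150 m.

H ≈ 229000 m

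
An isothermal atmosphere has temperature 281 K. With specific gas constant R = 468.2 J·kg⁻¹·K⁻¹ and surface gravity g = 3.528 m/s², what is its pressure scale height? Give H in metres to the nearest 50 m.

The scale height of an isothermal atmosphere is H = RT/g.
H = 468.2 × 281 / 3.528 = 131560/3.528 = 37290 m.

H ≈ 37300 m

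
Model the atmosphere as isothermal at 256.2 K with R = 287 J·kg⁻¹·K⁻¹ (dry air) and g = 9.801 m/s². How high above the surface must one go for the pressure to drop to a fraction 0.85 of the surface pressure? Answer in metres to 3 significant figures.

z ≈ 1220 m

Scale height: H = RT/g = 287 × 256.2 / 9.801 = 7502.2 m.
Set P/P₀ = exp(−z/H) = 0.85, so z = −H ln(0.85).
−ln(0.85) = 0.16252; z = 7502.2 × 0.16252 = 1219.3 m.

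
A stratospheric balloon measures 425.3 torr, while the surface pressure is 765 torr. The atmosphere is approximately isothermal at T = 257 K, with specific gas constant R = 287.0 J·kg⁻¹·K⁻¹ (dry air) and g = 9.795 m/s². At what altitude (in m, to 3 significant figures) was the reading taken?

z ≈ 4420 m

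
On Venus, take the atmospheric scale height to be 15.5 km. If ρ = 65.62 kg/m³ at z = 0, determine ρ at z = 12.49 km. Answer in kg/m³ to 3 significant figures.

ρ ≈ 29.3 kg/m³

In an isothermal atmosphere, density decays like pressure: ρ = ρ₀ exp(−z/H).
z/H = 12490/15500 = 0.80581; exp(−0.80581) = 0.44673.
ρ = 65.62 × 0.44673 = 29.314 kg/m³.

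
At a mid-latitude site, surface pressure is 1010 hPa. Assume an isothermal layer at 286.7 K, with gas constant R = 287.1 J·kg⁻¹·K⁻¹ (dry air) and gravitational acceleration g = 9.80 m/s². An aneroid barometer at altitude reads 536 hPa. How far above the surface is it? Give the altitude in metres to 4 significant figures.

z ≈ 5321 m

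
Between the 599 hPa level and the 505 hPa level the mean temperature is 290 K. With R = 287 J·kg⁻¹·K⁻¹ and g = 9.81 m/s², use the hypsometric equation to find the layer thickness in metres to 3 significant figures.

Hypsometric equation: Δz = (R T̄/g) ln(P₁/P₂).
R T̄/g = 287 × 290 / 9.81 = 8484.2 m.
ln(599/505) = ln(1.1861) = 0.17067.
Δz = 8484.2 × 0.17067 = 1448.0 m.

Δz ≈ 1450 m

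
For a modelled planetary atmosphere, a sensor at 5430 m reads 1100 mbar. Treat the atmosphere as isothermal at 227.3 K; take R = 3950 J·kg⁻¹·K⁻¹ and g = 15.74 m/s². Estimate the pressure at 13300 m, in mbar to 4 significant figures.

Scale height: H = RT/g = 3950 × 227.3 / 15.74 = 57042 m.
Between two levels, P₂ = P₁ exp(−Δz/H) with Δz = z₂ − z₁.
Δz = 13300 − 5430.0 = 7870.0 m; Δz/H = 7870.0/57042 = 0.13797.
P₂ = 1100 × exp(−0.13797) = 1100 × 0.87112 = 958.23 mbar.

P ≈ 958.2 mbar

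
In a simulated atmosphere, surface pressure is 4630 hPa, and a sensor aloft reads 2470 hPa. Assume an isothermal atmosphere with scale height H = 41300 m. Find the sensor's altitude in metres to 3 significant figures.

z ≈ 26000 m

Invert the barometric formula: z = H ln(P₀/P).
P₀/P = 4630/2470 = 1.8745; ln(1.8745) = 0.62834.
z = 41300 × 0.62834 = 25950 m.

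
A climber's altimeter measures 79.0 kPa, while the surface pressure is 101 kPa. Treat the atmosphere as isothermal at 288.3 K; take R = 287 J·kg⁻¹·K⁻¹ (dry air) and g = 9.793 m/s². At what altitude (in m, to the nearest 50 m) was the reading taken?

Scale height: H = RT/g = 287 × 288.3 / 9.793 = 8449.1 m.
Invert the barometric formula: z = H ln(P₀/P).
P₀/P = 101/79.0 = 1.2785; ln(1.2785) = 0.24569.
z = 8449.1 × 0.24569 = 2075.9 m.

z ≈ 2100 m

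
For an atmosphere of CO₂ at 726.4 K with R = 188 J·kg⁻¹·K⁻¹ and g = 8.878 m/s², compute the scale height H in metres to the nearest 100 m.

The scale height of an isothermal atmosphere is H = RT/g.
H = 188 × 726.4 / 8.878 = 136560/8.878 = 15382 m.

H ≈ 15400 m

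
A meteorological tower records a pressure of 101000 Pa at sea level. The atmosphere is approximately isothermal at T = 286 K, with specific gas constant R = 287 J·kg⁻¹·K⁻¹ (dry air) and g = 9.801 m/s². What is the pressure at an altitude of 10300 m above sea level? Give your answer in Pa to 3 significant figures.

Scale height: H = RT/g = 287 × 286 / 9.801 = 8374.9 m.
Barometric formula: P = P₀ exp(−z/H).
z/H = 10300/8374.9 = 1.2299; exp(−1.2299) = 0.29232.
P = 101000 × 0.29232 = 29524 Pa.

P ≈ 29500 Pa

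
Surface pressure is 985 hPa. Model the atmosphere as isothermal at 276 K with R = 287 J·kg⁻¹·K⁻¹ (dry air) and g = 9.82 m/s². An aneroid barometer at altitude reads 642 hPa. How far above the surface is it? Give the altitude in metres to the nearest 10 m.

z ≈ 3450 m

Scale height: H = RT/g = 287 × 276 / 9.82 = 8066.4 m.
Invert the barometric formula: z = H ln(P₀/P).
P₀/P = 985/642 = 1.5343; ln(1.5343) = 0.42807.
z = 8066.4 × 0.42807 = 3453.0 m.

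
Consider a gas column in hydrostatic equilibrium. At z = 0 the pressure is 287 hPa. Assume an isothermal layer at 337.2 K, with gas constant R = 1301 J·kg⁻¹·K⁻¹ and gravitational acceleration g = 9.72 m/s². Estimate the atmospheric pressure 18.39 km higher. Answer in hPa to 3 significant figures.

P ≈ 191 hPa

Scale height: H = RT/g = 1301 × 337.2 / 9.72 = 45133 m.
Barometric formula: P = P₀ exp(−z/H).
z/H = 18390/45133 = 0.40746; exp(−0.40746) = 0.66534.
P = 287 × 0.66534 = 190.95 hPa.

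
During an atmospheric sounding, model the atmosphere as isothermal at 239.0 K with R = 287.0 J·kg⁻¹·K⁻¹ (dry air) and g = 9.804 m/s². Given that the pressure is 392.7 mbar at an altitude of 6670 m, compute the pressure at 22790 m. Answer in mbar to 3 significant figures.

Scale height: H = RT/g = 287.0 × 239.0 / 9.804 = 6996.4 m.
Between two levels, P₂ = P₁ exp(−Δz/H) with Δz = z₂ − z₁.
Δz = 22790 − 6670.0 = 16120 m; Δz/H = 16120/6996.4 = 2.3040.
P₂ = 392.7 × exp(−2.3040) = 392.7 × 0.099859 = 39.215 mbar.

P ≈ 39.2 mbar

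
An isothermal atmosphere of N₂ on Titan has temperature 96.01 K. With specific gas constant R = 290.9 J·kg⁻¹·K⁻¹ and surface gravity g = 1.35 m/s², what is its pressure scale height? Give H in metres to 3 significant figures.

The scale height of an isothermal atmosphere is H = RT/g.
H = 290.9 × 96.01 / 1.35 = 27929/1.35 = 20688 m.

H ≈ 20700 m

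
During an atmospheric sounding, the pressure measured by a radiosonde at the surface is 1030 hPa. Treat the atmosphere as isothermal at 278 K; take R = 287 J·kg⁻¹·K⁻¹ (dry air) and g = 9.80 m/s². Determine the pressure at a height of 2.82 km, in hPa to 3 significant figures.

Scale height: H = RT/g = 287 × 278 / 9.80 = 8141.4 m.
Barometric formula: P = P₀ exp(−z/H).
z/H = 2820.0/8141.4 = 0.34638; exp(−0.34638) = 0.70724.
P = 1030 × 0.70724 = 728.46 hPa.

P ≈ 728 hPa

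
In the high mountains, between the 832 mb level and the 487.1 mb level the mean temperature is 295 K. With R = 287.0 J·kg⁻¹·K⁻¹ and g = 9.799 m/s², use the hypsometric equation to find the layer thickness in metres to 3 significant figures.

Δz ≈ 4630 m

Hypsometric equation: Δz = (R T̄/g) ln(P₁/P₂).
R T̄/g = 287.0 × 295 / 9.799 = 8640.2 m.
ln(832/487.1) = ln(1.7081) = 0.53538.
Δz = 8640.2 × 0.53538 = 4625.8 m.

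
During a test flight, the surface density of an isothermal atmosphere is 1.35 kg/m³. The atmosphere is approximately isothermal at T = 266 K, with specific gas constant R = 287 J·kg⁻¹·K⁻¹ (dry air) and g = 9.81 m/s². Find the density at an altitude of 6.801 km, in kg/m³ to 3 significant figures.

Scale height: H = RT/g = 287 × 266 / 9.81 = 7782.1 m.
In an isothermal atmosphere, density decays like pressure: ρ = ρ₀ exp(−z/H).
z/H = 6801.0/7782.1 = 0.87393; exp(−0.87393) = 0.41731.
ρ = 1.35 × 0.41731 = 0.56337 kg/m³.

ρ ≈ 0.563 kg/m³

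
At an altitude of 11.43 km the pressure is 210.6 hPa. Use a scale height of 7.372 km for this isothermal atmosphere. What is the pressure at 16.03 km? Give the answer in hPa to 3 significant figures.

Between two levels, P₂ = P₁ exp(−Δz/H) with Δz = z₂ − z₁.
Δz = 16030 − 11430 = 4600.0 m; Δz/H = 4600.0/7372.0 = 0.62398.
P₂ = 210.6 × exp(−0.62398) = 210.6 × 0.53581 = 112.84 hPa.

P ≈ 113 hPa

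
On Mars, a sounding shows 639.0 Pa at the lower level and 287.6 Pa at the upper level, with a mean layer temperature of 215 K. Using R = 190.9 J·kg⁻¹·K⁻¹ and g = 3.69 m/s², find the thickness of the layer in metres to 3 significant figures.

Δz ≈ 8880 m

Hypsometric equation: Δz = (R T̄/g) ln(P₁/P₂).
R T̄/g = 190.9 × 215 / 3.69 = 11123 m.
ln(639.0/287.6) = ln(2.2218) = 0.79832.
Δz = 11123 × 0.79832 = 8879.7 m.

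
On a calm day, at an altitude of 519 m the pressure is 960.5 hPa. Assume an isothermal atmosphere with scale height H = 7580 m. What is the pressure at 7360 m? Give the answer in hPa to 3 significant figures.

P ≈ 390 hPa

Between two levels, P₂ = P₁ exp(−Δz/H) with Δz = z₂ − z₁.
Δz = 7360.0 − 519.00 = 6841.0 m; Δz/H = 6841.0/7580.0 = 0.90251.
P₂ = 960.5 × exp(−0.90251) = 960.5 × 0.40555 = 389.53 hPa.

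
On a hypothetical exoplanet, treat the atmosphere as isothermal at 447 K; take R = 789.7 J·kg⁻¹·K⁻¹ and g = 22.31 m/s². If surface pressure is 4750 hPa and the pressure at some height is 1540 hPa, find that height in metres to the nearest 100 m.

Scale height: H = RT/g = 789.7 × 447 / 22.31 = 15822 m.
Invert the barometric formula: z = H ln(P₀/P).
P₀/P = 4750/1540 = 3.0844; ln(3.0844) = 1.1264.
z = 15822 × 1.1264 = 17822 m.

z ≈ 17800 m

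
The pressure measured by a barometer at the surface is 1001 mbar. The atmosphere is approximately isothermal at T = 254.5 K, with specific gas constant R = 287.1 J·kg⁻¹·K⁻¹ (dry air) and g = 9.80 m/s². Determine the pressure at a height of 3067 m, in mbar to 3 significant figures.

Scale height: H = RT/g = 287.1 × 254.5 / 9.80 = 7455.8 m.
Barometric formula: P = P₀ exp(−z/H).
z/H = 3067.0/7455.8 = 0.41136; exp(−0.41136) = 0.66275.
P = 1001 × 0.66275 = 663.41 mbar.

P ≈ 663 mbar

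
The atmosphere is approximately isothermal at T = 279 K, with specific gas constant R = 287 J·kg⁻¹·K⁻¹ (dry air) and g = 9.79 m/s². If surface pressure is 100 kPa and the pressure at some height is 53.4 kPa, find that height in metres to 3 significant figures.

Scale height: H = RT/g = 287 × 279 / 9.79 = 8179.1 m.
Invert the barometric formula: z = H ln(P₀/P).
P₀/P = 100/53.4 = 1.8727; ln(1.8727) = 0.62738.
z = 8179.1 × 0.62738 = 5131.4 m.

z ≈ 5130 m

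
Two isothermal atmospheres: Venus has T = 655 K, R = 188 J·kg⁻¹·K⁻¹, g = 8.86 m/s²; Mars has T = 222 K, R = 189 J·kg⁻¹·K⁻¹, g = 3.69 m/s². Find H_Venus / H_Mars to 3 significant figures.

H_Venus/H_Mars ≈ 1.22

H = RT/g for each body.
H_Venus = 188 × 655 / 8.86 = 13898 m.
H_Mars = 189 × 222 / 3.69 = 11371 m.
H_Venus/H_Mars = 13898/11371 = 1.2222.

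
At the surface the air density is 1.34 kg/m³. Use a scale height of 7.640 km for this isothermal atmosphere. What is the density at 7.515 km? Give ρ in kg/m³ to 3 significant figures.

In an isothermal atmosphere, density decays like pressure: ρ = ρ₀ exp(−z/H).
z/H = 7515.0/7640.0 = 0.98364; exp(−0.98364) = 0.37395.
ρ = 1.34 × 0.37395 = 0.50109 kg/m³.

ρ ≈ 0.501 kg/m³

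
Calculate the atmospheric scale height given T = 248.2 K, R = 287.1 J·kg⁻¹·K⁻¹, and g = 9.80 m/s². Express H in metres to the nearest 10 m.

H ≈ 7270 m

The scale height of an isothermal atmosphere is H = RT/g.
H = 287.1 × 248.2 / 9.80 = 71258/9.80 = 7271.2 m.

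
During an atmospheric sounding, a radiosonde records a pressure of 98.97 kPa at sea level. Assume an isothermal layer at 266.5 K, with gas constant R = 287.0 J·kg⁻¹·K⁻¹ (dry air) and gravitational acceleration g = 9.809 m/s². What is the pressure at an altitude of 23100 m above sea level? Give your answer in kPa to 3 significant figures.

Scale height: H = RT/g = 287.0 × 266.5 / 9.809 = 7797.5 m.
Barometric formula: P = P₀ exp(−z/H).
z/H = 23100/7797.5 = 2.9625; exp(−2.9625) = 0.051690.
P = 98.97 × 0.051690 = 5.1158 kPa.

P ≈ 5.12 kPa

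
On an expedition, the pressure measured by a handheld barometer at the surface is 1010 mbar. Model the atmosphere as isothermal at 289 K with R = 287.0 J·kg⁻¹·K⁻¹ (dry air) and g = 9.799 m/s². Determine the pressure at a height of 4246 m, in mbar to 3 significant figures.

Scale height: H = RT/g = 287.0 × 289 / 9.799 = 8464.4 m.
Barometric formula: P = P₀ exp(−z/H).
z/H = 4246.0/8464.4 = 0.50163; exp(−0.50163) = 0.60554.
P = 1010 × 0.60554 = 611.60 mbar.

P ≈ 612 mbar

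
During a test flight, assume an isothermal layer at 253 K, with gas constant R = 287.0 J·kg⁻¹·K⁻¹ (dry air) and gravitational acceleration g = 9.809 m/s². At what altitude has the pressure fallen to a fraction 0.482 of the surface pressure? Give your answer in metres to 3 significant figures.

z ≈ 5400 m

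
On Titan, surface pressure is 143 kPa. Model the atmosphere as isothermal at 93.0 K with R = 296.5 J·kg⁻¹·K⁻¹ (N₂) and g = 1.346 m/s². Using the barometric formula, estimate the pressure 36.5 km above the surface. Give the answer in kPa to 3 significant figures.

Scale height: H = RT/g = 296.5 × 93.0 / 1.346 = 20486 m.
Barometric formula: P = P₀ exp(−z/H).
z/H = 36500/20486 = 1.7817; exp(−1.7817) = 0.16835.
P = 143 × 0.16835 = 24.074 kPa.

P ≈ 24.1 kPa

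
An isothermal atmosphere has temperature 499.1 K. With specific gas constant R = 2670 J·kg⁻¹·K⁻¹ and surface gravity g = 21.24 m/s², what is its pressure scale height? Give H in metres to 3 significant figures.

H ≈ 62700 m

The scale height of an isothermal atmosphere is H = RT/g.
H = 2670 × 499.1 / 21.24 = 1332600/21.24 = 62740 m.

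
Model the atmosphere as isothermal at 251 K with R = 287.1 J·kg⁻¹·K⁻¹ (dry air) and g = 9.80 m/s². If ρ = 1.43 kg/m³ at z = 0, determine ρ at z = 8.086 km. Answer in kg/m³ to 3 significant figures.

ρ ≈ 0.476 kg/m³

Scale height: H = RT/g = 287.1 × 251 / 9.80 = 7353.3 m.
In an isothermal atmosphere, density decays like pressure: ρ = ρ₀ exp(−z/H).
z/H = 8086.0/7353.3 = 1.0996; exp(−1.0996) = 0.33300.
ρ = 1.43 × 0.33300 = 0.47619 kg/m³.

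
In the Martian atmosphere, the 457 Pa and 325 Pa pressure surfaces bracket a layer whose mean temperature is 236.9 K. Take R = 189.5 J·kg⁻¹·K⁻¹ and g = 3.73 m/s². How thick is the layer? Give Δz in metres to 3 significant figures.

Hypsometric equation: Δz = (R T̄/g) ln(P₁/P₂).
R T̄/g = 189.5 × 236.9 / 3.73 = 12036 m.
ln(457/325) = ln(1.4062) = 0.34089.
Δz = 12036 × 0.34089 = 4103.0 m.

Δz ≈ 4100 m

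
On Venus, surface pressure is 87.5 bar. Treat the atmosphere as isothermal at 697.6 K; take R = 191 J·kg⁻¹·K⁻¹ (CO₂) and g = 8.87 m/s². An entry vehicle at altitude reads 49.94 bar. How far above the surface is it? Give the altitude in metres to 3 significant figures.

Scale height: H = RT/g = 191 × 697.6 / 8.87 = 15022 m.
Invert the barometric formula: z = H ln(P₀/P).
P₀/P = 87.5/49.94 = 1.7521; ln(1.7521) = 0.56082.
z = 15022 × 0.56082 = 8424.6 m.

z ≈ 8420 m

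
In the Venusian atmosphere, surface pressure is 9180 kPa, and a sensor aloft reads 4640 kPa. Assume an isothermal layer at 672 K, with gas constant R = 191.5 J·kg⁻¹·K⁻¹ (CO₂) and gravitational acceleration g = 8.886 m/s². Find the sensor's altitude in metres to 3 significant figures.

z ≈ 9880 m

Scale height: H = RT/g = 191.5 × 672 / 8.886 = 14482 m.
Invert the barometric formula: z = H ln(P₀/P).
P₀/P = 9180/4640 = 1.9784; ln(1.9784) = 0.68229.
z = 14482 × 0.68229 = 9880.9 m.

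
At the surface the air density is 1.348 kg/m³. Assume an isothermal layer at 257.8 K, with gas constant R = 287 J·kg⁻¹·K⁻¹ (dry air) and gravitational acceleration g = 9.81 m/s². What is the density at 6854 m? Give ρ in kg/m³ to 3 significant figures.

Scale height: H = RT/g = 287 × 257.8 / 9.81 = 7542.2 m.
In an isothermal atmosphere, density decays like pressure: ρ = ρ₀ exp(−z/H).
z/H = 6854.0/7542.2 = 0.90875; exp(−0.90875) = 0.40303.
ρ = 1.348 × 0.40303 = 0.54328 kg/m³.

ρ ≈ 0.543 kg/m³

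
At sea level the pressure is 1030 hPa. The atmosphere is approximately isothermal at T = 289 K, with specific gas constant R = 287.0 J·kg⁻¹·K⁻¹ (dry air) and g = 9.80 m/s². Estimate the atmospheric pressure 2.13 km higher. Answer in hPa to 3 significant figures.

Scale height: H = RT/g = 287.0 × 289 / 9.80 = 8463.6 m.
Barometric formula: P = P₀ exp(−z/H).
z/H = 2130.0/8463.6 = 0.25167; exp(−0.25167) = 0.77750.
P = 1030 × 0.77750 = 800.82 hPa.

P ≈ 801 hPa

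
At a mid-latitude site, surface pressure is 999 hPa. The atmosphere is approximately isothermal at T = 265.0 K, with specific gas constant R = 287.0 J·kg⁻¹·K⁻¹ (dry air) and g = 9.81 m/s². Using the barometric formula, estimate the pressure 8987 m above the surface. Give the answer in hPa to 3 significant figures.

P ≈ 313 hPa

Scale height: H = RT/g = 287.0 × 265.0 / 9.81 = 7752.8 m.
Barometric formula: P = P₀ exp(−z/H).
z/H = 8987.0/7752.8 = 1.1592; exp(−1.1592) = 0.31374.
P = 999 × 0.31374 = 313.43 hPa.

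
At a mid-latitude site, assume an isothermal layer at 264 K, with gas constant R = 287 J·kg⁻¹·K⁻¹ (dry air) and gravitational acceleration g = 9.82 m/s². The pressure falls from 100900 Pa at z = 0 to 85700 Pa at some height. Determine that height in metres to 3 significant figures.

Scale height: H = RT/g = 287 × 264 / 9.82 = 7715.7 m.
Invert the barometric formula: z = H ln(P₀/P).
P₀/P = 100900/85700 = 1.1774; ln(1.1774) = 0.16331.
z = 7715.7 × 0.16331 = 1260.1 m.

z ≈ 1260 m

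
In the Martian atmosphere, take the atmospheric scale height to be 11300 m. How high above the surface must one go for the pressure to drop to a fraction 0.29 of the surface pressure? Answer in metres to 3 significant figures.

z ≈ 14000 m

Set P/P₀ = exp(−z/H) = 0.29, so z = −H ln(0.29).
−ln(0.29) = 1.2379; z = 11300 × 1.2379 = 13988 m.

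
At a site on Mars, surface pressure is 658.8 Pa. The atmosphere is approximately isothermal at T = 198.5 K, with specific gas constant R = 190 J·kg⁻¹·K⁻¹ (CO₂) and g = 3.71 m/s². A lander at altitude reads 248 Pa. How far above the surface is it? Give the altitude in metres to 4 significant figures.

Scale height: H = RT/g = 190 × 198.5 / 3.71 = 10166 m.
Invert the barometric formula: z = H ln(P₀/P).
P₀/P = 658.8/248 = 2.6565; ln(2.6565) = 0.97701.
z = 10166 × 0.97701 = 9932.3 m.

z ≈ 9932 m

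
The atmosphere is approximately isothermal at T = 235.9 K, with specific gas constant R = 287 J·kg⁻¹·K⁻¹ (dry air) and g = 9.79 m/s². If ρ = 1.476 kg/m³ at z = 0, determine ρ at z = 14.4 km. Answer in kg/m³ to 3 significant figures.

Scale height: H = RT/g = 287 × 235.9 / 9.79 = 6915.6 m.
In an isothermal atmosphere, density decays like pressure: ρ = ρ₀ exp(−z/H).
z/H = 14400/6915.6 = 2.0822; exp(−2.0822) = 0.12466.
ρ = 1.476 × 0.12466 = 0.18400 kg/m³.

ρ ≈ 0.184 kg/m³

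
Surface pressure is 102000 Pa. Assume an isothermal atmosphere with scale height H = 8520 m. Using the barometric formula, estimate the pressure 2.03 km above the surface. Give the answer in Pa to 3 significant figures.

P ≈ 80400 Pa

Barometric formula: P = P₀ exp(−z/H).
z/H = 2030.0/8520.0 = 0.23826; exp(−0.23826) = 0.78800.
P = 102000 × 0.78800 = 80376 Pa.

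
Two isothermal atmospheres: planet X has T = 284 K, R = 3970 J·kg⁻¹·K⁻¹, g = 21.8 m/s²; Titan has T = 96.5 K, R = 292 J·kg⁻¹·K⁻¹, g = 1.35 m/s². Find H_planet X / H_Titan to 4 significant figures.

H_planet X/H_Titan ≈ 2.478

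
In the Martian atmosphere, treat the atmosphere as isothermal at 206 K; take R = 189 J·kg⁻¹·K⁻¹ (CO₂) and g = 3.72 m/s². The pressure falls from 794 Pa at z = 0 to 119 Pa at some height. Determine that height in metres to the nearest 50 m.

z ≈ 19850 m

Scale height: H = RT/g = 189 × 206 / 3.72 = 10466 m.
Invert the barometric formula: z = H ln(P₀/P).
P₀/P = 794/119 = 6.6723; ln(6.6723) = 1.8980.
z = 10466 × 1.8980 = 19864 m.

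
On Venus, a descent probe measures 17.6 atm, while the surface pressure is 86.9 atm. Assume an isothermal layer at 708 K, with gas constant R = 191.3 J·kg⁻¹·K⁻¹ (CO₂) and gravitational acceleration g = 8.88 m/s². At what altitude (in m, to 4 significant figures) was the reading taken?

Scale height: H = RT/g = 191.3 × 708 / 8.88 = 15252 m.
Invert the barometric formula: z = H ln(P₀/P).
P₀/P = 86.9/17.6 = 4.9375; ln(4.9375) = 1.5969.
z = 15252 × 1.5969 = 24356 m.

z ≈ 24360 m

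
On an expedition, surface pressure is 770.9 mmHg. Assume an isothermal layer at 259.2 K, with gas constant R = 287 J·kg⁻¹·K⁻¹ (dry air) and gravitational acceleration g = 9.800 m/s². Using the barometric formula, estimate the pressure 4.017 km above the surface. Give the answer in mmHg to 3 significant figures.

Scale height: H = RT/g = 287 × 259.2 / 9.800 = 7590.9 m.
Barometric formula: P = P₀ exp(−z/H).
z/H = 4017.0/7590.9 = 0.52919; exp(−0.52919) = 0.58908.
P = 770.9 × 0.58908 = 454.12 mmHg.

P ≈ 454 mmHg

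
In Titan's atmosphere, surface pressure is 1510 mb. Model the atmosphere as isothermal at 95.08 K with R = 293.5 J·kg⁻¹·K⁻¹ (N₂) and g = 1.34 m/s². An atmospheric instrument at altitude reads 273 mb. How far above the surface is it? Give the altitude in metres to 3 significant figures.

z ≈ 35600 m

Scale height: H = RT/g = 293.5 × 95.08 / 1.34 = 20825 m.
Invert the barometric formula: z = H ln(P₀/P).
P₀/P = 1510/273 = 5.5311; ln(5.5311) = 1.7104.
z = 20825 × 1.7104 = 35619 m.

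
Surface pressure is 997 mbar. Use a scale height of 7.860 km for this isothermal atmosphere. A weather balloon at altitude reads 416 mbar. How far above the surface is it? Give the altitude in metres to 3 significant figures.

Invert the barometric formula: z = H ln(P₀/P).
P₀/P = 997/416 = 2.3966; ln(2.3966) = 0.87405.
z = 7860.0 × 0.87405 = 6870.0 m.

z ≈ 6870 m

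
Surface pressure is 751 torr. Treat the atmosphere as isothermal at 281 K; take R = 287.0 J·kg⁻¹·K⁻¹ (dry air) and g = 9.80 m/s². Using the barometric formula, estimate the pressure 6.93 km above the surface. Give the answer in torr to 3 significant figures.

Scale height: H = RT/g = 287.0 × 281 / 9.80 = 8229.3 m.
Barometric formula: P = P₀ exp(−z/H).
z/H = 6930.0/8229.3 = 0.84211; exp(−0.84211) = 0.43080.
P = 751 × 0.43080 = 323.53 torr.

P ≈ 324 torr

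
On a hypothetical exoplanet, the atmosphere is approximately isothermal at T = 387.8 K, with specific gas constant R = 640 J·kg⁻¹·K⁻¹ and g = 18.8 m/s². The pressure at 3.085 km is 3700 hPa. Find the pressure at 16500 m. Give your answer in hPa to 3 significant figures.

Scale height: H = RT/g = 640 × 387.8 / 18.8 = 13202 m.
Between two levels, P₂ = P₁ exp(−Δz/H) with Δz = z₂ − z₁.
Δz = 16500 − 3085.0 = 13415 m; Δz/H = 13415/13202 = 1.0161.
P₂ = 3700 × exp(−1.0161) = 3700 × 0.36200 = 1339.4 hPa.

P ≈ 1340 hPa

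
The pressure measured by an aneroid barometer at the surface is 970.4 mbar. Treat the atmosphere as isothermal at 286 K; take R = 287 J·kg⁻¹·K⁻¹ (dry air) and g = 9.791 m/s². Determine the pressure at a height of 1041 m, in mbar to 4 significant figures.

Scale height: H = RT/g = 287 × 286 / 9.791 = 8383.4 m.
Barometric formula: P = P₀ exp(−z/H).
z/H = 1041.0/8383.4 = 0.12417; exp(−0.12417) = 0.88323.
P = 970.4 × 0.88323 = 857.09 mbar.

P ≈ 857.1 mbar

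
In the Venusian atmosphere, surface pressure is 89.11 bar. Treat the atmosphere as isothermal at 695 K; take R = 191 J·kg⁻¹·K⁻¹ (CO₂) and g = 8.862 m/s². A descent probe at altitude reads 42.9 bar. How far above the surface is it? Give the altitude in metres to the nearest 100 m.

Scale height: H = RT/g = 191 × 695 / 8.862 = 14979 m.
Invert the barometric formula: z = H ln(P₀/P).
P₀/P = 89.11/42.9 = 2.0772; ln(2.0772) = 0.73102.
z = 14979 × 0.73102 = 10950 m.

z ≈ 10900 m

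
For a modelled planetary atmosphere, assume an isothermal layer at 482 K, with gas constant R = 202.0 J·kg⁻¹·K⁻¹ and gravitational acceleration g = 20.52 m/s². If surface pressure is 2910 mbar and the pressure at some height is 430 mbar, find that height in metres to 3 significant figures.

z ≈ 9070 m

Scale height: H = RT/g = 202.0 × 482 / 20.52 = 4744.8 m.
Invert the barometric formula: z = H ln(P₀/P).
P₀/P = 2910/430 = 6.7674; ln(6.7674) = 1.9121.
z = 4744.8 × 1.9121 = 9072.5 m.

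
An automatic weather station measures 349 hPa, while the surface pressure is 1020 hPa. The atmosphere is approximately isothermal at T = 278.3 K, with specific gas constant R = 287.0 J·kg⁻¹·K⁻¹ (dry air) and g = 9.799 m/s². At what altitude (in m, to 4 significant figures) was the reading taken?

Scale height: H = RT/g = 287.0 × 278.3 / 9.799 = 8151.0 m.
Invert the barometric formula: z = H ln(P₀/P).
P₀/P = 1020/349 = 2.9226; ln(2.9226) = 1.0725.
z = 8151.0 × 1.0725 = 8741.9 m.

z ≈ 8742 m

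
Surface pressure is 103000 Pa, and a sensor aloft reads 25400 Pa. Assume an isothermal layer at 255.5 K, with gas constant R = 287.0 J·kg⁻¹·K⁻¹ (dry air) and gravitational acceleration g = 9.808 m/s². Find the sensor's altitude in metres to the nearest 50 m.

z ≈ 10450 m

Scale height: H = RT/g = 287.0 × 255.5 / 9.808 = 7476.4 m.
Invert the barometric formula: z = H ln(P₀/P).
P₀/P = 103000/25400 = 4.0551; ln(4.0551) = 1.4000.
z = 7476.4 × 1.4000 = 10467 m.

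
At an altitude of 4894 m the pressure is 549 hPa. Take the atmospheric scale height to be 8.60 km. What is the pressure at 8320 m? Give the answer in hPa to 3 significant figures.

P ≈ 369 hPa

Between two levels, P₂ = P₁ exp(−Δz/H) with Δz = z₂ − z₁.
Δz = 8320.0 − 4894.0 = 3426.0 m; Δz/H = 3426.0/8600.0 = 0.39837.
P₂ = 549 × exp(−0.39837) = 549 × 0.67141 = 368.60 hPa.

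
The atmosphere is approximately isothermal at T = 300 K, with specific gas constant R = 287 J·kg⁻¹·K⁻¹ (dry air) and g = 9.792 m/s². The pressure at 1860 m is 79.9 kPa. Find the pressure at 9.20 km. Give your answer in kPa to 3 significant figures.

P ≈ 34.7 kPa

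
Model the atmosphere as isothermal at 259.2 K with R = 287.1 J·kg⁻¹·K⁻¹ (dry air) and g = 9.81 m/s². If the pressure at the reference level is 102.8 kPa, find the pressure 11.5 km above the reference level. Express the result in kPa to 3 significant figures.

P ≈ 22.6 kPa

Scale height: H = RT/g = 287.1 × 259.2 / 9.81 = 7585.8 m.
Barometric formula: P = P₀ exp(−z/H).
z/H = 11500/7585.8 = 1.5160; exp(−1.5160) = 0.21959.
P = 102.8 × 0.21959 = 22.574 kPa.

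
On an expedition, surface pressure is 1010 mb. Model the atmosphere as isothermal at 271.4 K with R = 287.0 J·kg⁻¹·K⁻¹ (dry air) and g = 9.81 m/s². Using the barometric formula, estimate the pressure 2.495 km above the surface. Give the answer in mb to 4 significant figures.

P ≈ 737.7 mb

Scale height: H = RT/g = 287.0 × 271.4 / 9.81 = 7940.0 m.
Barometric formula: P = P₀ exp(−z/H).
z/H = 2495.0/7940.0 = 0.31423; exp(−0.31423) = 0.73035.
P = 1010 × 0.73035 = 737.65 mb.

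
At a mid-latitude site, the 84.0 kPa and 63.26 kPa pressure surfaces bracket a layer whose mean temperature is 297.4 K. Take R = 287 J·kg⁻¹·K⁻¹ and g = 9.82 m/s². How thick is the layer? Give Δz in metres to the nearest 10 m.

Δz ≈ 2460 m

Hypsometric equation: Δz = (R T̄/g) ln(P₁/P₂).
R T̄/g = 287 × 297.4 / 9.82 = 8691.8 m.
ln(84.0/63.26) = ln(1.3279) = 0.28360.
Δz = 8691.8 × 0.28360 = 2465.0 m.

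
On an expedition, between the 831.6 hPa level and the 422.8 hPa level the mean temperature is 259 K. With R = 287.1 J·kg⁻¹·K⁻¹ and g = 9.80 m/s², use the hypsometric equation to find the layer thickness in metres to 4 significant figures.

Δz ≈ 5133 m

Hypsometric equation: Δz = (R T̄/g) ln(P₁/P₂).
R T̄/g = 287.1 × 259 / 9.80 = 7587.6 m.
ln(831.6/422.8) = ln(1.9669) = 0.67646.
Δz = 7587.6 × 0.67646 = 5132.7 m.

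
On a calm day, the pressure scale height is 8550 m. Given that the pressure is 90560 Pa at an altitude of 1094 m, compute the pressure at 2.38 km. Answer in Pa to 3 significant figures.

Between two levels, P₂ = P₁ exp(−Δz/H) with Δz = z₂ − z₁.
Δz = 2380.0 − 1094.0 = 1286.0 m; Δz/H = 1286.0/8550.0 = 0.15041.
P₂ = 90560 × exp(−0.15041) = 90560 × 0.86036 = 77914 Pa.

P ≈ 77900 Pa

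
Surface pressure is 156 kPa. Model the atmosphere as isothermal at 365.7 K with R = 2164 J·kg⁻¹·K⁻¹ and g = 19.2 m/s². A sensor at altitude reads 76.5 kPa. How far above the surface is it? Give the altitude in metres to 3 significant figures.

z ≈ 29400 m

Scale height: H = RT/g = 2164 × 365.7 / 19.2 = 41217 m.
Invert the barometric formula: z = H ln(P₀/P).
P₀/P = 156/76.5 = 2.0392; ln(2.0392) = 0.71256.
z = 41217 × 0.71256 = 29370 m.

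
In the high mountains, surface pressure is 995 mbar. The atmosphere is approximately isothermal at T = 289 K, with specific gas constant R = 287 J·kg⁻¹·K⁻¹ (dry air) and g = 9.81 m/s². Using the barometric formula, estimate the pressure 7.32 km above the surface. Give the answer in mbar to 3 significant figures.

Scale height: H = RT/g = 287 × 289 / 9.81 = 8454.9 m.
Barometric formula: P = P₀ exp(−z/H).
z/H = 7320.0/8454.9 = 0.86577; exp(−0.86577) = 0.42073.
P = 995 × 0.42073 = 418.63 mbar.

P ≈ 419 mbar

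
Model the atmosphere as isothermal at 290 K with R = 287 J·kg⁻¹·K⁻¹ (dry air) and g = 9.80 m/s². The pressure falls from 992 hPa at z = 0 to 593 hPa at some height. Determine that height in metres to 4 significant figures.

Scale height: H = RT/g = 287 × 290 / 9.80 = 8492.9 m.
Invert the barometric formula: z = H ln(P₀/P).
P₀/P = 992/593 = 1.6728; ln(1.6728) = 0.51450.
z = 8492.9 × 0.51450 = 4369.6 m.

z ≈ 4370 m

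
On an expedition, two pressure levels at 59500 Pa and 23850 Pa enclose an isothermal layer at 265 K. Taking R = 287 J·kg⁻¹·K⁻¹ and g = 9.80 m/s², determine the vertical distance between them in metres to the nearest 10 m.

Hypsometric equation: Δz = (R T̄/g) ln(P₁/P₂).
R T̄/g = 287 × 265 / 9.80 = 7760.7 m.
ln(59500/23850) = ln(2.4948) = 0.91421.
Δz = 7760.7 × 0.91421 = 7094.9 m.

Δz ≈ 7090 m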